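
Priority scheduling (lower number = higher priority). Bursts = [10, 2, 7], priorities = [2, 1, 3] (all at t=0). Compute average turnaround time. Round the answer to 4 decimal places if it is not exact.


Sort by priority (ascending = highest first):
Order: [(1, 2), (2, 10), (3, 7)]
Completion times:
  Priority 1, burst=2, C=2
  Priority 2, burst=10, C=12
  Priority 3, burst=7, C=19
Average turnaround = 33/3 = 11.0

11.0


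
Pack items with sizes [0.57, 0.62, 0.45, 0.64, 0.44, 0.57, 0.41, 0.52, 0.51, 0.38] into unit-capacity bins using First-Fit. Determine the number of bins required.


Place items sequentially using First-Fit:
  Item 0.57 -> new Bin 1
  Item 0.62 -> new Bin 2
  Item 0.45 -> new Bin 3
  Item 0.64 -> new Bin 4
  Item 0.44 -> Bin 3 (now 0.89)
  Item 0.57 -> new Bin 5
  Item 0.41 -> Bin 1 (now 0.98)
  Item 0.52 -> new Bin 6
  Item 0.51 -> new Bin 7
  Item 0.38 -> Bin 2 (now 1.0)
Total bins used = 7

7


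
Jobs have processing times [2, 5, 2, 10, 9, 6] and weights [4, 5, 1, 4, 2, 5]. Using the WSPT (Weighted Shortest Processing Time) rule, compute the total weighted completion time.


Compute p/w ratios and sort ascending (WSPT): [(2, 4), (5, 5), (6, 5), (2, 1), (10, 4), (9, 2)]
Compute weighted completion times:
  Job (p=2,w=4): C=2, w*C=4*2=8
  Job (p=5,w=5): C=7, w*C=5*7=35
  Job (p=6,w=5): C=13, w*C=5*13=65
  Job (p=2,w=1): C=15, w*C=1*15=15
  Job (p=10,w=4): C=25, w*C=4*25=100
  Job (p=9,w=2): C=34, w*C=2*34=68
Total weighted completion time = 291

291


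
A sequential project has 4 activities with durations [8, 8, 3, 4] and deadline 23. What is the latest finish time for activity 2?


LF(activity 2) = deadline - sum of successor durations
Successors: activities 3 through 4 with durations [3, 4]
Sum of successor durations = 7
LF = 23 - 7 = 16

16


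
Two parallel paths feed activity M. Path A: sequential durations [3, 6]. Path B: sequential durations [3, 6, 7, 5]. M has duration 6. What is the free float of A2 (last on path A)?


ES(A2) = sum of predecessors on chain A = 3
EF(A2) = ES + duration = 3 + 6 = 9
Successor of A2 is M. ES(M) = max(sum(A), sum(B)) = max(9, 21) = 21
Free float = ES(successor) - EF(current) = 21 - 9 = 12

12


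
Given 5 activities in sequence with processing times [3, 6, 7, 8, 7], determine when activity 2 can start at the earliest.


Activity 2 starts after activities 1 through 1 complete.
Predecessor durations: [3]
ES = 3 = 3

3


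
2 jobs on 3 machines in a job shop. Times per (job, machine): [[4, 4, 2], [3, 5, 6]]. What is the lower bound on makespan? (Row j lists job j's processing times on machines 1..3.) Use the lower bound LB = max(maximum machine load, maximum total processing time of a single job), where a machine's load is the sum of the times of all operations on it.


Machine loads:
  Machine 1: 4 + 3 = 7
  Machine 2: 4 + 5 = 9
  Machine 3: 2 + 6 = 8
Max machine load = 9
Job totals:
  Job 1: 10
  Job 2: 14
Max job total = 14
Lower bound = max(9, 14) = 14

14


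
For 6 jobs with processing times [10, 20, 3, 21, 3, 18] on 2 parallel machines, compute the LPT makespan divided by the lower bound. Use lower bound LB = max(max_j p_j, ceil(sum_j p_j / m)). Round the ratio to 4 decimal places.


LPT order: [21, 20, 18, 10, 3, 3]
Machine loads after assignment: [37, 38]
LPT makespan = 38
Lower bound = max(max_job, ceil(total/2)) = max(21, 38) = 38
Ratio = 38 / 38 = 1.0

1.0


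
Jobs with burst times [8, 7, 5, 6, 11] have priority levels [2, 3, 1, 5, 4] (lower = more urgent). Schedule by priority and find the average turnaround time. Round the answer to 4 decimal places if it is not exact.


Sort by priority (ascending = highest first):
Order: [(1, 5), (2, 8), (3, 7), (4, 11), (5, 6)]
Completion times:
  Priority 1, burst=5, C=5
  Priority 2, burst=8, C=13
  Priority 3, burst=7, C=20
  Priority 4, burst=11, C=31
  Priority 5, burst=6, C=37
Average turnaround = 106/5 = 21.2

21.2


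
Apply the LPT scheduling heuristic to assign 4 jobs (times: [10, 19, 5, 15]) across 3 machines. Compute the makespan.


Sort jobs in decreasing order (LPT): [19, 15, 10, 5]
Assign each job to the least loaded machine:
  Machine 1: jobs [19], load = 19
  Machine 2: jobs [15], load = 15
  Machine 3: jobs [10, 5], load = 15
Makespan = max load = 19

19


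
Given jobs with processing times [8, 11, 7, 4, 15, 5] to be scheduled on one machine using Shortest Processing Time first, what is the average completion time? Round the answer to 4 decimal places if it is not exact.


Sort jobs by processing time (SPT order): [4, 5, 7, 8, 11, 15]
Compute completion times sequentially:
  Job 1: processing = 4, completes at 4
  Job 2: processing = 5, completes at 9
  Job 3: processing = 7, completes at 16
  Job 4: processing = 8, completes at 24
  Job 5: processing = 11, completes at 35
  Job 6: processing = 15, completes at 50
Sum of completion times = 138
Average completion time = 138/6 = 23.0

23.0


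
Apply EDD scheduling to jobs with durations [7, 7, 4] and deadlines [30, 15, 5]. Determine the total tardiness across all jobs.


Sort by due date (EDD order): [(4, 5), (7, 15), (7, 30)]
Compute completion times and tardiness:
  Job 1: p=4, d=5, C=4, tardiness=max(0,4-5)=0
  Job 2: p=7, d=15, C=11, tardiness=max(0,11-15)=0
  Job 3: p=7, d=30, C=18, tardiness=max(0,18-30)=0
Total tardiness = 0

0


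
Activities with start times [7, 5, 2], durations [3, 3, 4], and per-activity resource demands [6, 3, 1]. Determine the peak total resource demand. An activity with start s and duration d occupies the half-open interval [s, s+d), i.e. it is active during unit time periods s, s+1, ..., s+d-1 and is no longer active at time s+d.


Each activity i is active on [start_i, start_i + duration_i).
Compute total resource usage per time slot:
  t=0: active resources = [], total = 0
  t=1: active resources = [], total = 0
  t=2: active resources = [1], total = 1
  t=3: active resources = [1], total = 1
  t=4: active resources = [1], total = 1
  t=5: active resources = [3, 1], total = 4
  t=6: active resources = [3], total = 3
  t=7: active resources = [6, 3], total = 9
  t=8: active resources = [6], total = 6
  t=9: active resources = [6], total = 6
Peak resource demand = 9

9


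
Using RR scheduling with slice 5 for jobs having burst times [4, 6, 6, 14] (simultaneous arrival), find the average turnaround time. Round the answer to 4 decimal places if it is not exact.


Time quantum = 5
Execution trace:
  J1 runs 4 units, time = 4
  J2 runs 5 units, time = 9
  J3 runs 5 units, time = 14
  J4 runs 5 units, time = 19
  J2 runs 1 units, time = 20
  J3 runs 1 units, time = 21
  J4 runs 5 units, time = 26
  J4 runs 4 units, time = 30
Finish times: [4, 20, 21, 30]
Average turnaround = 75/4 = 18.75

18.75


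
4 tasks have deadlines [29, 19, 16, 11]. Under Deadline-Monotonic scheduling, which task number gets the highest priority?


Sort tasks by relative deadline (ascending):
  Task 4: deadline = 11
  Task 3: deadline = 16
  Task 2: deadline = 19
  Task 1: deadline = 29
Priority order (highest first): [4, 3, 2, 1]
Highest priority task = 4

4


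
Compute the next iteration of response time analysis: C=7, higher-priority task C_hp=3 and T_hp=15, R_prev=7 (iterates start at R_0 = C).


R_next = C + ceil(R_prev / T_hp) * C_hp
ceil(7 / 15) = ceil(0.4667) = 1
Interference = 1 * 3 = 3
R_next = 7 + 3 = 10

10


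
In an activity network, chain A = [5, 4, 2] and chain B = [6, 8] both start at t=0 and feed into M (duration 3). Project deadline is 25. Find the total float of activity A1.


Forward pass: ES(A1) = sum of predecessors on chain A = 0
EF = ES + duration = 0 + 5 = 5
Backward pass: LF(M) = deadline = 25; LS(M) = 25 - 3 = 22
LF(A1) = LS(M) - sum(successors on chain A) = 22 - 6 = 16
LS = LF - duration = 16 - 5 = 11
Total float = LS - ES = 11 - 0 = 11

11


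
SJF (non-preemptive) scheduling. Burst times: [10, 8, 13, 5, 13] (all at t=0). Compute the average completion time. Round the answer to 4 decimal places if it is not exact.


SJF order (ascending): [5, 8, 10, 13, 13]
Completion times:
  Job 1: burst=5, C=5
  Job 2: burst=8, C=13
  Job 3: burst=10, C=23
  Job 4: burst=13, C=36
  Job 5: burst=13, C=49
Average completion = 126/5 = 25.2

25.2


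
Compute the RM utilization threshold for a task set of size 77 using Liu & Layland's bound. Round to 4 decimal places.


Compute 2^(1/77) = 1.0090425505
Subtract 1: 1.0090425505 - 1 = 0.0090425505
Multiply by n: 77 * 0.0090425505 = 0.6962763885
Round to 4 dp: 0.6963

0.6963


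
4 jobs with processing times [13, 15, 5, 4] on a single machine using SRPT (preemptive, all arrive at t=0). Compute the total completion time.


Since all jobs arrive at t=0, SRPT equals SPT ordering.
SPT order: [4, 5, 13, 15]
Completion times:
  Job 1: p=4, C=4
  Job 2: p=5, C=9
  Job 3: p=13, C=22
  Job 4: p=15, C=37
Total completion time = 4 + 9 + 22 + 37 = 72

72


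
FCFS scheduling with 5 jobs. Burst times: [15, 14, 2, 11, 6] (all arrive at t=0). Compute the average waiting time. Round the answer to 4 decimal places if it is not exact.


FCFS order (as given): [15, 14, 2, 11, 6]
Waiting times:
  Job 1: wait = 0
  Job 2: wait = 15
  Job 3: wait = 29
  Job 4: wait = 31
  Job 5: wait = 42
Sum of waiting times = 117
Average waiting time = 117/5 = 23.4

23.4


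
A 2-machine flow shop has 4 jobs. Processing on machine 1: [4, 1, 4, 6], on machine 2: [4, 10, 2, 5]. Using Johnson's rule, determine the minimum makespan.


Apply Johnson's rule:
  Group 1 (a <= b): [(2, 1, 10), (1, 4, 4)]
  Group 2 (a > b): [(4, 6, 5), (3, 4, 2)]
Optimal job order: [2, 1, 4, 3]
Schedule:
  Job 2: M1 done at 1, M2 done at 11
  Job 1: M1 done at 5, M2 done at 15
  Job 4: M1 done at 11, M2 done at 20
  Job 3: M1 done at 15, M2 done at 22
Makespan = 22

22


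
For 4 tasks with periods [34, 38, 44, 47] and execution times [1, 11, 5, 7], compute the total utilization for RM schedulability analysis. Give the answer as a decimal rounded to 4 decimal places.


Compute individual utilizations (exact fractions):
  Task 1: C/T = 1/34 (approx. 0.0294)
  Task 2: C/T = 11/38 (approx. 0.2895)
  Task 3: C/T = 5/44 (approx. 0.1136)
  Task 4: C/T = 7/47 (approx. 0.1489)
Total utilization U = 1/34 + 11/38 + 5/44 + 7/47 = 388393/667964
Rounded to 4 decimal places: U = 0.5815
RM (Liu & Layland) bound for 4 tasks = 0.756828; compare with U = 388393/667964 (approx. 0.581458)
U <= bound, so schedulable by RM sufficient condition.

0.5815


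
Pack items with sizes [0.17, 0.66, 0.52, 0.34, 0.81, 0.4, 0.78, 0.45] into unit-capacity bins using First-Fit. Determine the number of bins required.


Place items sequentially using First-Fit:
  Item 0.17 -> new Bin 1
  Item 0.66 -> Bin 1 (now 0.83)
  Item 0.52 -> new Bin 2
  Item 0.34 -> Bin 2 (now 0.86)
  Item 0.81 -> new Bin 3
  Item 0.4 -> new Bin 4
  Item 0.78 -> new Bin 5
  Item 0.45 -> Bin 4 (now 0.85)
Total bins used = 5

5


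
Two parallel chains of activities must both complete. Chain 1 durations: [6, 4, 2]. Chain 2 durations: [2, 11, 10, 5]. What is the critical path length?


Path A total = 6 + 4 + 2 = 12
Path B total = 2 + 11 + 10 + 5 = 28
Critical path = longest path = max(12, 28) = 28

28


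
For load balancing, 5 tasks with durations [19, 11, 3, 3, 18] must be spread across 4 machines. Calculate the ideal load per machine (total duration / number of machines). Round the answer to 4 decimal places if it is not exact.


Total processing time = 19 + 11 + 3 + 3 + 18 = 54
Number of machines = 4
Ideal balanced load = 54 / 4 = 13.5

13.5


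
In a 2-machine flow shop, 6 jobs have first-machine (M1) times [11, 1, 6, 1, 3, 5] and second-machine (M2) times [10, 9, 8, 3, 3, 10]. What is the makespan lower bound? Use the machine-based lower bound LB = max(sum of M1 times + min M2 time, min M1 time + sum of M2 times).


LB1 = sum(M1 times) + min(M2 times) = 27 + 3 = 30
LB2 = min(M1 times) + sum(M2 times) = 1 + 43 = 44
Lower bound = max(LB1, LB2) = max(30, 44) = 44

44


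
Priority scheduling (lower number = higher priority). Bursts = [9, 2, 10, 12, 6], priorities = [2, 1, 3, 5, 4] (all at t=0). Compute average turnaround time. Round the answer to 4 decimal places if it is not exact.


Sort by priority (ascending = highest first):
Order: [(1, 2), (2, 9), (3, 10), (4, 6), (5, 12)]
Completion times:
  Priority 1, burst=2, C=2
  Priority 2, burst=9, C=11
  Priority 3, burst=10, C=21
  Priority 4, burst=6, C=27
  Priority 5, burst=12, C=39
Average turnaround = 100/5 = 20.0

20.0


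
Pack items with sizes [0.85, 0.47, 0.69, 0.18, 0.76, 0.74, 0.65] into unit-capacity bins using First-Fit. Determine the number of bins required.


Place items sequentially using First-Fit:
  Item 0.85 -> new Bin 1
  Item 0.47 -> new Bin 2
  Item 0.69 -> new Bin 3
  Item 0.18 -> Bin 2 (now 0.65)
  Item 0.76 -> new Bin 4
  Item 0.74 -> new Bin 5
  Item 0.65 -> new Bin 6
Total bins used = 6

6


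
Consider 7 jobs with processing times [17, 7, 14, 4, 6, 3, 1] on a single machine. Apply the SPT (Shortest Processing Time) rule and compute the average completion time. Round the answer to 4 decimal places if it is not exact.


Sort jobs by processing time (SPT order): [1, 3, 4, 6, 7, 14, 17]
Compute completion times sequentially:
  Job 1: processing = 1, completes at 1
  Job 2: processing = 3, completes at 4
  Job 3: processing = 4, completes at 8
  Job 4: processing = 6, completes at 14
  Job 5: processing = 7, completes at 21
  Job 6: processing = 14, completes at 35
  Job 7: processing = 17, completes at 52
Sum of completion times = 135
Average completion time = 135/7 = 19.2857

19.2857


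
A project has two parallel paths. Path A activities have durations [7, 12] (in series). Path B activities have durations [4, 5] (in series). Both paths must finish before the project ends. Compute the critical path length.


Path A total = 7 + 12 = 19
Path B total = 4 + 5 = 9
Critical path = longest path = max(19, 9) = 19

19


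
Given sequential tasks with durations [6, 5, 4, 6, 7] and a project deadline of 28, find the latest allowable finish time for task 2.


LF(activity 2) = deadline - sum of successor durations
Successors: activities 3 through 5 with durations [4, 6, 7]
Sum of successor durations = 17
LF = 28 - 17 = 11

11


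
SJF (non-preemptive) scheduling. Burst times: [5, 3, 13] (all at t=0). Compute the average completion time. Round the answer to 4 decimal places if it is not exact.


SJF order (ascending): [3, 5, 13]
Completion times:
  Job 1: burst=3, C=3
  Job 2: burst=5, C=8
  Job 3: burst=13, C=21
Average completion = 32/3 = 10.6667

10.6667


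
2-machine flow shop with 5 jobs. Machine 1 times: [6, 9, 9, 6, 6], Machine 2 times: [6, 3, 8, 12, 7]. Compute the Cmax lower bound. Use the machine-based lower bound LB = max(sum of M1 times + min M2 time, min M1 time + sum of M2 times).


LB1 = sum(M1 times) + min(M2 times) = 36 + 3 = 39
LB2 = min(M1 times) + sum(M2 times) = 6 + 36 = 42
Lower bound = max(LB1, LB2) = max(39, 42) = 42

42


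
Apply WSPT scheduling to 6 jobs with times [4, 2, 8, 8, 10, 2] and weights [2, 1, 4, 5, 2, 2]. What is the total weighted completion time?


Compute p/w ratios and sort ascending (WSPT): [(2, 2), (8, 5), (4, 2), (2, 1), (8, 4), (10, 2)]
Compute weighted completion times:
  Job (p=2,w=2): C=2, w*C=2*2=4
  Job (p=8,w=5): C=10, w*C=5*10=50
  Job (p=4,w=2): C=14, w*C=2*14=28
  Job (p=2,w=1): C=16, w*C=1*16=16
  Job (p=8,w=4): C=24, w*C=4*24=96
  Job (p=10,w=2): C=34, w*C=2*34=68
Total weighted completion time = 262

262


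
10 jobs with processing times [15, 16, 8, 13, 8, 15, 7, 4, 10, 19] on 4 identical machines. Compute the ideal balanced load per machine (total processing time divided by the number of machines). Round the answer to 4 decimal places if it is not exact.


Total processing time = 15 + 16 + 8 + 13 + 8 + 15 + 7 + 4 + 10 + 19 = 115
Number of machines = 4
Ideal balanced load = 115 / 4 = 28.75

28.75


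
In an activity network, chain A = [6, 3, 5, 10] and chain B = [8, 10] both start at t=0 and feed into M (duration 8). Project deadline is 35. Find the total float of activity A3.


Forward pass: ES(A3) = sum of predecessors on chain A = 9
EF = ES + duration = 9 + 5 = 14
Backward pass: LF(M) = deadline = 35; LS(M) = 35 - 8 = 27
LF(A3) = LS(M) - sum(successors on chain A) = 27 - 10 = 17
LS = LF - duration = 17 - 5 = 12
Total float = LS - ES = 12 - 9 = 3

3


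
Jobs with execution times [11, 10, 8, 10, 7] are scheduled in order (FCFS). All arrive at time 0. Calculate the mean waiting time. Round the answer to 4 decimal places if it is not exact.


FCFS order (as given): [11, 10, 8, 10, 7]
Waiting times:
  Job 1: wait = 0
  Job 2: wait = 11
  Job 3: wait = 21
  Job 4: wait = 29
  Job 5: wait = 39
Sum of waiting times = 100
Average waiting time = 100/5 = 20.0

20.0


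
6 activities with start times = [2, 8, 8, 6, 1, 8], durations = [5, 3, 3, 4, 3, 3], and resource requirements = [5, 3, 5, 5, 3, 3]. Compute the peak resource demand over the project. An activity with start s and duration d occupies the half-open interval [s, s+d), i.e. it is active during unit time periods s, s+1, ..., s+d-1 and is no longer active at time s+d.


Each activity i is active on [start_i, start_i + duration_i).
Compute total resource usage per time slot:
  t=0: active resources = [], total = 0
  t=1: active resources = [3], total = 3
  t=2: active resources = [5, 3], total = 8
  t=3: active resources = [5, 3], total = 8
  t=4: active resources = [5], total = 5
  t=5: active resources = [5], total = 5
  t=6: active resources = [5, 5], total = 10
  t=7: active resources = [5], total = 5
  t=8: active resources = [3, 5, 5, 3], total = 16
  t=9: active resources = [3, 5, 5, 3], total = 16
  t=10: active resources = [3, 5, 3], total = 11
Peak resource demand = 16

16


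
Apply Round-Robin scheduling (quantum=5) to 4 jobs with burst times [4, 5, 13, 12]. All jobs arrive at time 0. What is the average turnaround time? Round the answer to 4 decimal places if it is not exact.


Time quantum = 5
Execution trace:
  J1 runs 4 units, time = 4
  J2 runs 5 units, time = 9
  J3 runs 5 units, time = 14
  J4 runs 5 units, time = 19
  J3 runs 5 units, time = 24
  J4 runs 5 units, time = 29
  J3 runs 3 units, time = 32
  J4 runs 2 units, time = 34
Finish times: [4, 9, 32, 34]
Average turnaround = 79/4 = 19.75

19.75


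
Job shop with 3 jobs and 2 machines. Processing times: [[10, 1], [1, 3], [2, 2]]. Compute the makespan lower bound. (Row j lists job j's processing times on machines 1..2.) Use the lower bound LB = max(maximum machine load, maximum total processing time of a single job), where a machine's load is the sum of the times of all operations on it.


Machine loads:
  Machine 1: 10 + 1 + 2 = 13
  Machine 2: 1 + 3 + 2 = 6
Max machine load = 13
Job totals:
  Job 1: 11
  Job 2: 4
  Job 3: 4
Max job total = 11
Lower bound = max(13, 11) = 13

13


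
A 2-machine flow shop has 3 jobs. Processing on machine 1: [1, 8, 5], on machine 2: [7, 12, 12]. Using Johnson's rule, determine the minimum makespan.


Apply Johnson's rule:
  Group 1 (a <= b): [(1, 1, 7), (3, 5, 12), (2, 8, 12)]
  Group 2 (a > b): []
Optimal job order: [1, 3, 2]
Schedule:
  Job 1: M1 done at 1, M2 done at 8
  Job 3: M1 done at 6, M2 done at 20
  Job 2: M1 done at 14, M2 done at 32
Makespan = 32

32


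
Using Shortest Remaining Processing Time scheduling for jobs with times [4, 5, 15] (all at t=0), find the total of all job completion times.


Since all jobs arrive at t=0, SRPT equals SPT ordering.
SPT order: [4, 5, 15]
Completion times:
  Job 1: p=4, C=4
  Job 2: p=5, C=9
  Job 3: p=15, C=24
Total completion time = 4 + 9 + 24 = 37

37


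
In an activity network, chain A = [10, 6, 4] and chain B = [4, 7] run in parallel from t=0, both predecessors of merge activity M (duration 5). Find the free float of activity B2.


ES(B2) = sum of predecessors on chain B = 4
EF(B2) = ES + duration = 4 + 7 = 11
Successor of B2 is M. ES(M) = max(sum(A), sum(B)) = max(20, 11) = 20
Free float = ES(successor) - EF(current) = 20 - 11 = 9

9


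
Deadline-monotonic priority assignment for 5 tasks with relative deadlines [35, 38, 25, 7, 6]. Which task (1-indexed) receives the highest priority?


Sort tasks by relative deadline (ascending):
  Task 5: deadline = 6
  Task 4: deadline = 7
  Task 3: deadline = 25
  Task 1: deadline = 35
  Task 2: deadline = 38
Priority order (highest first): [5, 4, 3, 1, 2]
Highest priority task = 5

5


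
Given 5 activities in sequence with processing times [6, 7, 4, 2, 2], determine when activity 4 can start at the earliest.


Activity 4 starts after activities 1 through 3 complete.
Predecessor durations: [6, 7, 4]
ES = 6 + 7 + 4 = 17

17


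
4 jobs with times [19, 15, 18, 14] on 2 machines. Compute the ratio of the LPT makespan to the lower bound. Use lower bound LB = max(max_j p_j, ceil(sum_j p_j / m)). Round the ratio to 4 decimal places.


LPT order: [19, 18, 15, 14]
Machine loads after assignment: [33, 33]
LPT makespan = 33
Lower bound = max(max_job, ceil(total/2)) = max(19, 33) = 33
Ratio = 33 / 33 = 1.0

1.0


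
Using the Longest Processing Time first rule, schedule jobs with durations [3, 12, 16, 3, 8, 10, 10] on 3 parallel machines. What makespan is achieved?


Sort jobs in decreasing order (LPT): [16, 12, 10, 10, 8, 3, 3]
Assign each job to the least loaded machine:
  Machine 1: jobs [16, 3, 3], load = 22
  Machine 2: jobs [12, 8], load = 20
  Machine 3: jobs [10, 10], load = 20
Makespan = max load = 22

22


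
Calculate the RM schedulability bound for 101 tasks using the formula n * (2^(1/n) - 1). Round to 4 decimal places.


Compute 2^(1/101) = 1.0068864466
Subtract 1: 1.0068864466 - 1 = 0.0068864466
Multiply by n: 101 * 0.0068864466 = 0.6955311066
Round to 4 dp: 0.6955

0.6955


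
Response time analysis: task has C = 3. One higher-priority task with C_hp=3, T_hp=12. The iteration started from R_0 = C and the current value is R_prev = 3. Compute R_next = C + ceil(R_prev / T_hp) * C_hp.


R_next = C + ceil(R_prev / T_hp) * C_hp
ceil(3 / 12) = ceil(0.25) = 1
Interference = 1 * 3 = 3
R_next = 3 + 3 = 6

6


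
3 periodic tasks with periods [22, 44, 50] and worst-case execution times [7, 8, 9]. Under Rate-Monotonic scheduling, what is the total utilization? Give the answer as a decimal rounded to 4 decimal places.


Compute individual utilizations (exact fractions):
  Task 1: C/T = 7/22 (approx. 0.3182)
  Task 2: C/T = 8/44 = 2/11 (approx. 0.1818)
  Task 3: C/T = 9/50 (approx. 0.18)
Total utilization U = 7/22 + 2/11 + 9/50 = 17/25
Rounded to 4 decimal places: U = 0.6800
RM (Liu & Layland) bound for 3 tasks = 0.779763; compare with U = 17/25 (approx. 0.680000)
U <= bound, so schedulable by RM sufficient condition.

0.6800


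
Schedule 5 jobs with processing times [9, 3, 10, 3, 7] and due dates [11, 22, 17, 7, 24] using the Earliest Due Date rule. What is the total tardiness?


Sort by due date (EDD order): [(3, 7), (9, 11), (10, 17), (3, 22), (7, 24)]
Compute completion times and tardiness:
  Job 1: p=3, d=7, C=3, tardiness=max(0,3-7)=0
  Job 2: p=9, d=11, C=12, tardiness=max(0,12-11)=1
  Job 3: p=10, d=17, C=22, tardiness=max(0,22-17)=5
  Job 4: p=3, d=22, C=25, tardiness=max(0,25-22)=3
  Job 5: p=7, d=24, C=32, tardiness=max(0,32-24)=8
Total tardiness = 17

17


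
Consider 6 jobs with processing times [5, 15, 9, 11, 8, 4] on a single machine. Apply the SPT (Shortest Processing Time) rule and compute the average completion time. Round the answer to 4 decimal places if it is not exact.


Sort jobs by processing time (SPT order): [4, 5, 8, 9, 11, 15]
Compute completion times sequentially:
  Job 1: processing = 4, completes at 4
  Job 2: processing = 5, completes at 9
  Job 3: processing = 8, completes at 17
  Job 4: processing = 9, completes at 26
  Job 5: processing = 11, completes at 37
  Job 6: processing = 15, completes at 52
Sum of completion times = 145
Average completion time = 145/6 = 24.1667

24.1667


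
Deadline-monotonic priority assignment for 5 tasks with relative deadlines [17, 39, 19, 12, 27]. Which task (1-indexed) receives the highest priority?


Sort tasks by relative deadline (ascending):
  Task 4: deadline = 12
  Task 1: deadline = 17
  Task 3: deadline = 19
  Task 5: deadline = 27
  Task 2: deadline = 39
Priority order (highest first): [4, 1, 3, 5, 2]
Highest priority task = 4

4


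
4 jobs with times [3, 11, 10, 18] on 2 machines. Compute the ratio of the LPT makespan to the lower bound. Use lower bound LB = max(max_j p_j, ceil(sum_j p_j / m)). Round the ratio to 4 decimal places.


LPT order: [18, 11, 10, 3]
Machine loads after assignment: [21, 21]
LPT makespan = 21
Lower bound = max(max_job, ceil(total/2)) = max(18, 21) = 21
Ratio = 21 / 21 = 1.0

1.0


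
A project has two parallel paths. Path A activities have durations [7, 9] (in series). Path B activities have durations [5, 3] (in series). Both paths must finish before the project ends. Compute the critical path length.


Path A total = 7 + 9 = 16
Path B total = 5 + 3 = 8
Critical path = longest path = max(16, 8) = 16

16


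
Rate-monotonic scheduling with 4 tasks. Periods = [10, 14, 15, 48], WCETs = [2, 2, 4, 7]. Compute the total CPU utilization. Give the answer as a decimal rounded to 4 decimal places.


Compute individual utilizations (exact fractions):
  Task 1: C/T = 2/10 = 1/5 (approx. 0.2)
  Task 2: C/T = 2/14 = 1/7 (approx. 0.1429)
  Task 3: C/T = 4/15 (approx. 0.2667)
  Task 4: C/T = 7/48 (approx. 0.1458)
Total utilization U = 1/5 + 1/7 + 4/15 + 7/48 = 423/560
Rounded to 4 decimal places: U = 0.7554
RM (Liu & Layland) bound for 4 tasks = 0.756828; compare with U = 423/560 (approx. 0.755357)
U <= bound, so schedulable by RM sufficient condition.

0.7554


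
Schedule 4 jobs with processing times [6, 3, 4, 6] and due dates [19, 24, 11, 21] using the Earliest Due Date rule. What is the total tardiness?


Sort by due date (EDD order): [(4, 11), (6, 19), (6, 21), (3, 24)]
Compute completion times and tardiness:
  Job 1: p=4, d=11, C=4, tardiness=max(0,4-11)=0
  Job 2: p=6, d=19, C=10, tardiness=max(0,10-19)=0
  Job 3: p=6, d=21, C=16, tardiness=max(0,16-21)=0
  Job 4: p=3, d=24, C=19, tardiness=max(0,19-24)=0
Total tardiness = 0

0


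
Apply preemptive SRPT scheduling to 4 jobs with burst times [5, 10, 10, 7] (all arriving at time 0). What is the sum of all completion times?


Since all jobs arrive at t=0, SRPT equals SPT ordering.
SPT order: [5, 7, 10, 10]
Completion times:
  Job 1: p=5, C=5
  Job 2: p=7, C=12
  Job 3: p=10, C=22
  Job 4: p=10, C=32
Total completion time = 5 + 12 + 22 + 32 = 71

71


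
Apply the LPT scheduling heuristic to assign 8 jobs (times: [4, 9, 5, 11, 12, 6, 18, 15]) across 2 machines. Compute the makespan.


Sort jobs in decreasing order (LPT): [18, 15, 12, 11, 9, 6, 5, 4]
Assign each job to the least loaded machine:
  Machine 1: jobs [18, 11, 6, 5], load = 40
  Machine 2: jobs [15, 12, 9, 4], load = 40
Makespan = max load = 40

40


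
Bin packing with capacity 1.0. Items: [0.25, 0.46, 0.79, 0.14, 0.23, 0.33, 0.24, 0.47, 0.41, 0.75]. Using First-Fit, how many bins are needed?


Place items sequentially using First-Fit:
  Item 0.25 -> new Bin 1
  Item 0.46 -> Bin 1 (now 0.71)
  Item 0.79 -> new Bin 2
  Item 0.14 -> Bin 1 (now 0.85)
  Item 0.23 -> new Bin 3
  Item 0.33 -> Bin 3 (now 0.56)
  Item 0.24 -> Bin 3 (now 0.8)
  Item 0.47 -> new Bin 4
  Item 0.41 -> Bin 4 (now 0.88)
  Item 0.75 -> new Bin 5
Total bins used = 5

5


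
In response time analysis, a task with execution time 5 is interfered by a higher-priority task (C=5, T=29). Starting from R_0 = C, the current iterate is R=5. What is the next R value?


R_next = C + ceil(R_prev / T_hp) * C_hp
ceil(5 / 29) = ceil(0.1724) = 1
Interference = 1 * 5 = 5
R_next = 5 + 5 = 10

10


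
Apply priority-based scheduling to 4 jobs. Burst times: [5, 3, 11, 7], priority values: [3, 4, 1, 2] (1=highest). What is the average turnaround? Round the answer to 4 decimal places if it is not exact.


Sort by priority (ascending = highest first):
Order: [(1, 11), (2, 7), (3, 5), (4, 3)]
Completion times:
  Priority 1, burst=11, C=11
  Priority 2, burst=7, C=18
  Priority 3, burst=5, C=23
  Priority 4, burst=3, C=26
Average turnaround = 78/4 = 19.5

19.5


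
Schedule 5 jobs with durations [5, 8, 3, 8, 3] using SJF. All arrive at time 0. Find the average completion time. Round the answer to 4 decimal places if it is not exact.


SJF order (ascending): [3, 3, 5, 8, 8]
Completion times:
  Job 1: burst=3, C=3
  Job 2: burst=3, C=6
  Job 3: burst=5, C=11
  Job 4: burst=8, C=19
  Job 5: burst=8, C=27
Average completion = 66/5 = 13.2

13.2


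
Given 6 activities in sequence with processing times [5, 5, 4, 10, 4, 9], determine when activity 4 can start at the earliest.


Activity 4 starts after activities 1 through 3 complete.
Predecessor durations: [5, 5, 4]
ES = 5 + 5 + 4 = 14

14


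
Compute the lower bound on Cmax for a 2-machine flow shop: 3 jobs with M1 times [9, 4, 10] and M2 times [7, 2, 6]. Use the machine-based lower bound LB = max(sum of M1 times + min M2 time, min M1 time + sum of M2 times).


LB1 = sum(M1 times) + min(M2 times) = 23 + 2 = 25
LB2 = min(M1 times) + sum(M2 times) = 4 + 15 = 19
Lower bound = max(LB1, LB2) = max(25, 19) = 25

25


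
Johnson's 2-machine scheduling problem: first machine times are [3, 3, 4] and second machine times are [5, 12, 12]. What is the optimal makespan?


Apply Johnson's rule:
  Group 1 (a <= b): [(1, 3, 5), (2, 3, 12), (3, 4, 12)]
  Group 2 (a > b): []
Optimal job order: [1, 2, 3]
Schedule:
  Job 1: M1 done at 3, M2 done at 8
  Job 2: M1 done at 6, M2 done at 20
  Job 3: M1 done at 10, M2 done at 32
Makespan = 32

32


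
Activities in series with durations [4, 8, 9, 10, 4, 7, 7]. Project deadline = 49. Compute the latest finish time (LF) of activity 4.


LF(activity 4) = deadline - sum of successor durations
Successors: activities 5 through 7 with durations [4, 7, 7]
Sum of successor durations = 18
LF = 49 - 18 = 31

31


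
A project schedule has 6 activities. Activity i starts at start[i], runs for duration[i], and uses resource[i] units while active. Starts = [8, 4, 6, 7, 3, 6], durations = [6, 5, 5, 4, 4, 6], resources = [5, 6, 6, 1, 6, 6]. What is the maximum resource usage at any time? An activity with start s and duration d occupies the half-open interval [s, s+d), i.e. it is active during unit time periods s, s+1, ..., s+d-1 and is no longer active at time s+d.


Each activity i is active on [start_i, start_i + duration_i).
Compute total resource usage per time slot:
  t=0: active resources = [], total = 0
  t=1: active resources = [], total = 0
  t=2: active resources = [], total = 0
  t=3: active resources = [6], total = 6
  t=4: active resources = [6, 6], total = 12
  t=5: active resources = [6, 6], total = 12
  t=6: active resources = [6, 6, 6, 6], total = 24
  t=7: active resources = [6, 6, 1, 6], total = 19
  t=8: active resources = [5, 6, 6, 1, 6], total = 24
  t=9: active resources = [5, 6, 1, 6], total = 18
  t=10: active resources = [5, 6, 1, 6], total = 18
  t=11: active resources = [5, 6], total = 11
  t=12: active resources = [5], total = 5
  t=13: active resources = [5], total = 5
Peak resource demand = 24

24


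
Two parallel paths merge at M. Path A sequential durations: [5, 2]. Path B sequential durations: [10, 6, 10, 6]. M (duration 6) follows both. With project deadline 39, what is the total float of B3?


Forward pass: ES(B3) = sum of predecessors on chain B = 16
EF = ES + duration = 16 + 10 = 26
Backward pass: LF(M) = deadline = 39; LS(M) = 39 - 6 = 33
LF(B3) = LS(M) - sum(successors on chain B) = 33 - 6 = 27
LS = LF - duration = 27 - 10 = 17
Total float = LS - ES = 17 - 16 = 1

1


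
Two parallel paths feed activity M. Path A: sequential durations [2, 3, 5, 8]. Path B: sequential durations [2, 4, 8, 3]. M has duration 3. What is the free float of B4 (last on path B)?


ES(B4) = sum of predecessors on chain B = 14
EF(B4) = ES + duration = 14 + 3 = 17
Successor of B4 is M. ES(M) = max(sum(A), sum(B)) = max(18, 17) = 18
Free float = ES(successor) - EF(current) = 18 - 17 = 1

1


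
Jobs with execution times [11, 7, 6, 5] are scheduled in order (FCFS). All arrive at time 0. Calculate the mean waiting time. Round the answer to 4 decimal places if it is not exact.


FCFS order (as given): [11, 7, 6, 5]
Waiting times:
  Job 1: wait = 0
  Job 2: wait = 11
  Job 3: wait = 18
  Job 4: wait = 24
Sum of waiting times = 53
Average waiting time = 53/4 = 13.25

13.25


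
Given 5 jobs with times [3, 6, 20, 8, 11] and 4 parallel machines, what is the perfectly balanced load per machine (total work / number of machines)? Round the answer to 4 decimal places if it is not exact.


Total processing time = 3 + 6 + 20 + 8 + 11 = 48
Number of machines = 4
Ideal balanced load = 48 / 4 = 12.0

12.0


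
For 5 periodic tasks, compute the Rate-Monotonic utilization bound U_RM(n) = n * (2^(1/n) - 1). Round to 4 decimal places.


Compute 2^(1/5) = 1.1486983550
Subtract 1: 1.1486983550 - 1 = 0.1486983550
Multiply by n: 5 * 0.1486983550 = 0.7434917750
Round to 4 dp: 0.7435

0.7435


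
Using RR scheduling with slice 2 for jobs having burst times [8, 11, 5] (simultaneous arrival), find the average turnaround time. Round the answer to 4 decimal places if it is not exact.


Time quantum = 2
Execution trace:
  J1 runs 2 units, time = 2
  J2 runs 2 units, time = 4
  J3 runs 2 units, time = 6
  J1 runs 2 units, time = 8
  J2 runs 2 units, time = 10
  J3 runs 2 units, time = 12
  J1 runs 2 units, time = 14
  J2 runs 2 units, time = 16
  J3 runs 1 units, time = 17
  J1 runs 2 units, time = 19
  J2 runs 2 units, time = 21
  J2 runs 2 units, time = 23
  J2 runs 1 units, time = 24
Finish times: [19, 24, 17]
Average turnaround = 60/3 = 20.0

20.0


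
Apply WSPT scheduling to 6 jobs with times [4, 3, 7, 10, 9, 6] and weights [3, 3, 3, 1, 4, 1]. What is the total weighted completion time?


Compute p/w ratios and sort ascending (WSPT): [(3, 3), (4, 3), (9, 4), (7, 3), (6, 1), (10, 1)]
Compute weighted completion times:
  Job (p=3,w=3): C=3, w*C=3*3=9
  Job (p=4,w=3): C=7, w*C=3*7=21
  Job (p=9,w=4): C=16, w*C=4*16=64
  Job (p=7,w=3): C=23, w*C=3*23=69
  Job (p=6,w=1): C=29, w*C=1*29=29
  Job (p=10,w=1): C=39, w*C=1*39=39
Total weighted completion time = 231

231


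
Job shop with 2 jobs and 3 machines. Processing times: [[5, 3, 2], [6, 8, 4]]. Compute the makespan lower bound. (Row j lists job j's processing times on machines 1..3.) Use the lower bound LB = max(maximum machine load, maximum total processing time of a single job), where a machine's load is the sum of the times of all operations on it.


Machine loads:
  Machine 1: 5 + 6 = 11
  Machine 2: 3 + 8 = 11
  Machine 3: 2 + 4 = 6
Max machine load = 11
Job totals:
  Job 1: 10
  Job 2: 18
Max job total = 18
Lower bound = max(11, 18) = 18

18


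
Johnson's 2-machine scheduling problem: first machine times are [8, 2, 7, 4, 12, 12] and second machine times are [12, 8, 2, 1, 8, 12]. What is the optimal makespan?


Apply Johnson's rule:
  Group 1 (a <= b): [(2, 2, 8), (1, 8, 12), (6, 12, 12)]
  Group 2 (a > b): [(5, 12, 8), (3, 7, 2), (4, 4, 1)]
Optimal job order: [2, 1, 6, 5, 3, 4]
Schedule:
  Job 2: M1 done at 2, M2 done at 10
  Job 1: M1 done at 10, M2 done at 22
  Job 6: M1 done at 22, M2 done at 34
  Job 5: M1 done at 34, M2 done at 42
  Job 3: M1 done at 41, M2 done at 44
  Job 4: M1 done at 45, M2 done at 46
Makespan = 46

46


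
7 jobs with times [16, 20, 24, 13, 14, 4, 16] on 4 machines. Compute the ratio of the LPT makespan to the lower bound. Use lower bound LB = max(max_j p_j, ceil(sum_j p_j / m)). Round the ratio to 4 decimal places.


LPT order: [24, 20, 16, 16, 14, 13, 4]
Machine loads after assignment: [24, 24, 30, 29]
LPT makespan = 30
Lower bound = max(max_job, ceil(total/4)) = max(24, 27) = 27
Ratio = 30 / 27 = 1.1111

1.1111


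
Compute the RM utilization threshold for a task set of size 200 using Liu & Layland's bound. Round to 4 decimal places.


Compute 2^(1/200) = 1.0034717485
Subtract 1: 1.0034717485 - 1 = 0.0034717485
Multiply by n: 200 * 0.0034717485 = 0.6943497000
Round to 4 dp: 0.6943

0.6943


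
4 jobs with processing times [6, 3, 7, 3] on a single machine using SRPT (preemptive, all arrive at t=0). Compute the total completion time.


Since all jobs arrive at t=0, SRPT equals SPT ordering.
SPT order: [3, 3, 6, 7]
Completion times:
  Job 1: p=3, C=3
  Job 2: p=3, C=6
  Job 3: p=6, C=12
  Job 4: p=7, C=19
Total completion time = 3 + 6 + 12 + 19 = 40

40


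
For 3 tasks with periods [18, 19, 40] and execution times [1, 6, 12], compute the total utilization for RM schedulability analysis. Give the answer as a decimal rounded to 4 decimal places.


Compute individual utilizations (exact fractions):
  Task 1: C/T = 1/18 (approx. 0.0556)
  Task 2: C/T = 6/19 (approx. 0.3158)
  Task 3: C/T = 12/40 = 3/10 (approx. 0.3)
Total utilization U = 1/18 + 6/19 + 3/10 = 574/855
Rounded to 4 decimal places: U = 0.6713
RM (Liu & Layland) bound for 3 tasks = 0.779763; compare with U = 574/855 (approx. 0.671345)
U <= bound, so schedulable by RM sufficient condition.

0.6713


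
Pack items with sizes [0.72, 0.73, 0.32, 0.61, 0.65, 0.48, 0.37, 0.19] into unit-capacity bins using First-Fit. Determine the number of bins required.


Place items sequentially using First-Fit:
  Item 0.72 -> new Bin 1
  Item 0.73 -> new Bin 2
  Item 0.32 -> new Bin 3
  Item 0.61 -> Bin 3 (now 0.93)
  Item 0.65 -> new Bin 4
  Item 0.48 -> new Bin 5
  Item 0.37 -> Bin 5 (now 0.85)
  Item 0.19 -> Bin 1 (now 0.91)
Total bins used = 5

5


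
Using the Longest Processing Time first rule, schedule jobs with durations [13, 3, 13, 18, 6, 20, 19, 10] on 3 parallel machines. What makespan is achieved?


Sort jobs in decreasing order (LPT): [20, 19, 18, 13, 13, 10, 6, 3]
Assign each job to the least loaded machine:
  Machine 1: jobs [20, 10, 6], load = 36
  Machine 2: jobs [19, 13], load = 32
  Machine 3: jobs [18, 13, 3], load = 34
Makespan = max load = 36

36


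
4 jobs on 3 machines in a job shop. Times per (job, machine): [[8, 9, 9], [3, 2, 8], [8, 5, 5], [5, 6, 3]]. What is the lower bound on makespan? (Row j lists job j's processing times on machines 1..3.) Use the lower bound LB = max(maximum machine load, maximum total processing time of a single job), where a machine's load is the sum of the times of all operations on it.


Machine loads:
  Machine 1: 8 + 3 + 8 + 5 = 24
  Machine 2: 9 + 2 + 5 + 6 = 22
  Machine 3: 9 + 8 + 5 + 3 = 25
Max machine load = 25
Job totals:
  Job 1: 26
  Job 2: 13
  Job 3: 18
  Job 4: 14
Max job total = 26
Lower bound = max(25, 26) = 26

26


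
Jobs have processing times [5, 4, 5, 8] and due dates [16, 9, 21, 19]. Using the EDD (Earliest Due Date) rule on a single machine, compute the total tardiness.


Sort by due date (EDD order): [(4, 9), (5, 16), (8, 19), (5, 21)]
Compute completion times and tardiness:
  Job 1: p=4, d=9, C=4, tardiness=max(0,4-9)=0
  Job 2: p=5, d=16, C=9, tardiness=max(0,9-16)=0
  Job 3: p=8, d=19, C=17, tardiness=max(0,17-19)=0
  Job 4: p=5, d=21, C=22, tardiness=max(0,22-21)=1
Total tardiness = 1

1


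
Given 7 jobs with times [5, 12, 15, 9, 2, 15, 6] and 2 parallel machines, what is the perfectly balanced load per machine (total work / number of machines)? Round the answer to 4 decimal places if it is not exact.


Total processing time = 5 + 12 + 15 + 9 + 2 + 15 + 6 = 64
Number of machines = 2
Ideal balanced load = 64 / 2 = 32.0

32.0


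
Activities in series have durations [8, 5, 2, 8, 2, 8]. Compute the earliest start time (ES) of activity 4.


Activity 4 starts after activities 1 through 3 complete.
Predecessor durations: [8, 5, 2]
ES = 8 + 5 + 2 = 15

15


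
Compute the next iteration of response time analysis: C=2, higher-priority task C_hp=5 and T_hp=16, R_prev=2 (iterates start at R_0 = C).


R_next = C + ceil(R_prev / T_hp) * C_hp
ceil(2 / 16) = ceil(0.125) = 1
Interference = 1 * 5 = 5
R_next = 2 + 5 = 7

7
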